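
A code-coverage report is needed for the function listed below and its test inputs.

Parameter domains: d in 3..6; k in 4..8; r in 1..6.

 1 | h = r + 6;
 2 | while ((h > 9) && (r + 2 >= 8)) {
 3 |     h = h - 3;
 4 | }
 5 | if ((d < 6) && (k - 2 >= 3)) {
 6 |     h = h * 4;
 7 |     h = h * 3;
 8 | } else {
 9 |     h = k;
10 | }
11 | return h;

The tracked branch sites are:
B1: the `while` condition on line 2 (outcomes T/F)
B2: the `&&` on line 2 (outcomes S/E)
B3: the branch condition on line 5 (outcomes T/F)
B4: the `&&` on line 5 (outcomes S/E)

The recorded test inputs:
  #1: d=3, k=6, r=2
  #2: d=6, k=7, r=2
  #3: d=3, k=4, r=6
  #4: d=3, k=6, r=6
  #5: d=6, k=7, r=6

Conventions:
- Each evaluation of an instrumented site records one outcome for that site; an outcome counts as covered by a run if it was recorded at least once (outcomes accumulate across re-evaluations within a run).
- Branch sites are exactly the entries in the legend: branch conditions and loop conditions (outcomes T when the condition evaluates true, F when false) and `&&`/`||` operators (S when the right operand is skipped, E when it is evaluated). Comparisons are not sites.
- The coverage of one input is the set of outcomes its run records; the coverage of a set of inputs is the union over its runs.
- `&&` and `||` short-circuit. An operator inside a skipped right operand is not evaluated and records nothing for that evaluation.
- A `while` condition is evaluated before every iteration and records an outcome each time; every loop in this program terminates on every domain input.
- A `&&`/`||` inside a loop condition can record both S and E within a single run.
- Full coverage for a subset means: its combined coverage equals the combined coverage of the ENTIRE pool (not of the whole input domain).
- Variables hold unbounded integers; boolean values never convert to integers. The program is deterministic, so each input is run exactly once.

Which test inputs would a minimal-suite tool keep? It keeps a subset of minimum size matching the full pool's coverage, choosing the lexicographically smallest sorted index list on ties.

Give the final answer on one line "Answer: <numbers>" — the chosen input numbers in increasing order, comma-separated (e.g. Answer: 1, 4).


input #1 (d=3, k=6, r=2): events B2->S, B1->F, B4->E, B3->T; covers B1=F, B2=S, B3=T, B4=E
input #2 (d=6, k=7, r=2): events B2->S, B1->F, B4->S, B3->F; covers B1=F, B2=S, B3=F, B4=S
input #3 (d=3, k=4, r=6): events B2->E, B1->T, B2->S, B1->F, B4->E, B3->F; covers B1=T, B1=F, B2=S, B2=E, B3=F, B4=E
input #4 (d=3, k=6, r=6): events B2->E, B1->T, B2->S, B1->F, B4->E, B3->T; covers B1=T, B1=F, B2=S, B2=E, B3=T, B4=E
input #5 (d=6, k=7, r=6): events B2->E, B1->T, B2->S, B1->F, B4->S, B3->F; covers B1=T, B1=F, B2=S, B2=E, B3=F, B4=S
union over all inputs: B1=T, B1=F, B2=S, B2=E, B3=T, B3=F, B4=S, B4=E (8 outcomes)
every size-1 subset falls short of the 8 outcomes (best: 6/8)
inputs {1, 5} (size 2) cover everything; no size-2 subset with a lexicographically smaller index list covers all 8
Answer: 1, 5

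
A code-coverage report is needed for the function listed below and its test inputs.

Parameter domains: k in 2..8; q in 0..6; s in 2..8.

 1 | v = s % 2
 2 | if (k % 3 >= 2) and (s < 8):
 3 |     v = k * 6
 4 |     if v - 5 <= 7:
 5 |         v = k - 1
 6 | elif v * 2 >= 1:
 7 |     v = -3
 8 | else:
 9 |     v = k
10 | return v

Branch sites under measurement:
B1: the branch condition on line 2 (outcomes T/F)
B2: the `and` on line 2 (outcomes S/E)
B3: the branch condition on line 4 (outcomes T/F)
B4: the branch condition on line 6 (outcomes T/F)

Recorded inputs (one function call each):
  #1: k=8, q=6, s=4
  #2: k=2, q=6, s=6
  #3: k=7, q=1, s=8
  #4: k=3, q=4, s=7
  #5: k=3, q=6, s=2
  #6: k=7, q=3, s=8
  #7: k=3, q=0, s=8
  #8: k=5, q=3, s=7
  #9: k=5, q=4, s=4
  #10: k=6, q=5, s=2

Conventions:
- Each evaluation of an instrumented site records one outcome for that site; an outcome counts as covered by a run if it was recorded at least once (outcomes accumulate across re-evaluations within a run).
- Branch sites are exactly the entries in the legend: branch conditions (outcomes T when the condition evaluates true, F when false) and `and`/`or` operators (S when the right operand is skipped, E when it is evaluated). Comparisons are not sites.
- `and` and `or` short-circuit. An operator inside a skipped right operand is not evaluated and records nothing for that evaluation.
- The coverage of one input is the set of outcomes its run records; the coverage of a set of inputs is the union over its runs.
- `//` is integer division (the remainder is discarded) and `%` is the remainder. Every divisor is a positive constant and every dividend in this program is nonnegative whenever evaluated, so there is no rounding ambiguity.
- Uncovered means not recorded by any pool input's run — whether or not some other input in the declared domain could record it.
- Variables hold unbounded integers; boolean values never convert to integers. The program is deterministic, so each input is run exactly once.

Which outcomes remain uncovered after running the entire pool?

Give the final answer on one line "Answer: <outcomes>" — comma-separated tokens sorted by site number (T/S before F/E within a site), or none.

input #1, k=8, q=6, s=4: events B2->E, B1->T, B3->F; outcomes B1=T, B2=E, B3=F
input #2, k=2, q=6, s=6: events B2->E, B1->T, B3->T; outcomes B1=T, B2=E, B3=T
input #3, k=7, q=1, s=8: events B2->S, B1->F, B4->F; outcomes B1=F, B2=S, B4=F
input #4, k=3, q=4, s=7: events B2->S, B1->F, B4->T; outcomes B1=F, B2=S, B4=T
input #5, k=3, q=6, s=2: events B2->S, B1->F, B4->F; outcomes B1=F, B2=S, B4=F
input #6, k=7, q=3, s=8: events B2->S, B1->F, B4->F; outcomes B1=F, B2=S, B4=F
input #7, k=3, q=0, s=8: events B2->S, B1->F, B4->F; outcomes B1=F, B2=S, B4=F
input #8, k=5, q=3, s=7: events B2->E, B1->T, B3->F; outcomes B1=T, B2=E, B3=F
input #9, k=5, q=4, s=4: events B2->E, B1->T, B3->F; outcomes B1=T, B2=E, B3=F
input #10, k=6, q=5, s=2: events B2->S, B1->F, B4->F; outcomes B1=F, B2=S, B4=F
union over the pool: B1=T, B1=F, B2=S, B2=E, B3=T, B3=F, B4=T, B4=F
uncovered (0 of 8): none

Answer: none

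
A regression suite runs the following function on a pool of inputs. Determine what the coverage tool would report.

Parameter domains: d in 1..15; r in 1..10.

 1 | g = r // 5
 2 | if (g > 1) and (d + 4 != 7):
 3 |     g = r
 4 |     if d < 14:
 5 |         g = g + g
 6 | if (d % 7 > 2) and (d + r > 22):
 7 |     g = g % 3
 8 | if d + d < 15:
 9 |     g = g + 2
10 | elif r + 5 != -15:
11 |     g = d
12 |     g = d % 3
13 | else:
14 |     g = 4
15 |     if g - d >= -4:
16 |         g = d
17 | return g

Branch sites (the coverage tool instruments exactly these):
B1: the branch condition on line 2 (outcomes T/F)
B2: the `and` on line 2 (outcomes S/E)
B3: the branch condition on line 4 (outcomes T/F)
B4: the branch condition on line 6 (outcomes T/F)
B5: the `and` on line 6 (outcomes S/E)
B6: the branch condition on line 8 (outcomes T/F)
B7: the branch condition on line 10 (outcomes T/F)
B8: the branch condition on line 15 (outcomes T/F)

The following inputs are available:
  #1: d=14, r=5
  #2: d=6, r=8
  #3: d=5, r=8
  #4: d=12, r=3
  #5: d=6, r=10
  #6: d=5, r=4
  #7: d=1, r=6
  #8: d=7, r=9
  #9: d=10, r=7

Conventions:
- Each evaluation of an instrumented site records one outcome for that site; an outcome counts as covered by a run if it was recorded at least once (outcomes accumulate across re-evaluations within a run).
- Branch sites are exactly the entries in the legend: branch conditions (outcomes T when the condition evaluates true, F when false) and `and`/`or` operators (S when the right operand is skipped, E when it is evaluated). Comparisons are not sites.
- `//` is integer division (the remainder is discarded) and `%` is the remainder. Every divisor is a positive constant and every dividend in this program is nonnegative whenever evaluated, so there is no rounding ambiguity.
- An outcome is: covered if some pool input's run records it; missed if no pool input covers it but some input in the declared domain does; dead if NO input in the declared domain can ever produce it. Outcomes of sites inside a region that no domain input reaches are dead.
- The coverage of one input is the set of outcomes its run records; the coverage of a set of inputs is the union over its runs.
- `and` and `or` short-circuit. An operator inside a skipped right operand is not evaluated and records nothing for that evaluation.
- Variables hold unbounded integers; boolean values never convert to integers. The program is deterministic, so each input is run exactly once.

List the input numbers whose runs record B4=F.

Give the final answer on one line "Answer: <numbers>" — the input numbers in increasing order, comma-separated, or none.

input #1 (d=14, r=5): covers B4=F
input #2 (d=6, r=8): covers B4=F
input #3 (d=5, r=8): covers B4=F
input #4 (d=12, r=3): covers B4=F
input #5 (d=6, r=10): covers B4=F
input #6 (d=5, r=4): covers B4=F
input #7 (d=1, r=6): covers B4=F
input #8 (d=7, r=9): covers B4=F
input #9 (d=10, r=7): covers B4=F

Answer: 1, 2, 3, 4, 5, 6, 7, 8, 9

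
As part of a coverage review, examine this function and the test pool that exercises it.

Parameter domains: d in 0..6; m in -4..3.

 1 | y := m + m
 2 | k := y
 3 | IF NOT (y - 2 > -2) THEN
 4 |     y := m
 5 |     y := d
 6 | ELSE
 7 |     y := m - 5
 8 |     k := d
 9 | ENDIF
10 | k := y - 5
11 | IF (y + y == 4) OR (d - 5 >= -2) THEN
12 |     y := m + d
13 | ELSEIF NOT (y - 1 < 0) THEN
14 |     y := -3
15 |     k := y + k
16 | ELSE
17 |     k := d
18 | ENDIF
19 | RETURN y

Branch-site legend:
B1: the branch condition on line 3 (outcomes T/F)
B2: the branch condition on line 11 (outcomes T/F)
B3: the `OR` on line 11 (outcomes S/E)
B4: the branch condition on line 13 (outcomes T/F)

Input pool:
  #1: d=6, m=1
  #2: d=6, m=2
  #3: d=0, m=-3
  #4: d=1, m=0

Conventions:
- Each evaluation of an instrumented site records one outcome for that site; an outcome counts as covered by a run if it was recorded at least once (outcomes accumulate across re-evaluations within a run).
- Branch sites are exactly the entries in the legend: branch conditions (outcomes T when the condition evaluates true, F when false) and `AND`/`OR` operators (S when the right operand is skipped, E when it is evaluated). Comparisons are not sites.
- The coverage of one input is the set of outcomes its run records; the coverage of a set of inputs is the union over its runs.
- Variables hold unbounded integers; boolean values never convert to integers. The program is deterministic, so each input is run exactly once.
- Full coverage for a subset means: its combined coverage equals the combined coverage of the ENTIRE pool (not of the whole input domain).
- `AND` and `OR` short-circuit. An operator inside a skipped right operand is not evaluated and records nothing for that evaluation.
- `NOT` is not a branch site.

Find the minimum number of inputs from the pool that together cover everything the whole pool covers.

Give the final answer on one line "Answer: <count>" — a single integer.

test 1 (d=6, m=1) fires B1->F, B3->E, B2->T; hits B1=F, B2=T, B3=E
test 2 (d=6, m=2) fires B1->F, B3->E, B2->T; hits B1=F, B2=T, B3=E
test 3 (d=0, m=-3) fires B1->T, B3->E, B2->F, B4->F; hits B1=T, B2=F, B3=E, B4=F
test 4 (d=1, m=0) fires B1->T, B3->E, B2->F, B4->T; hits B1=T, B2=F, B3=E, B4=T
together the pool reaches 7 outcomes: B1=T, B1=F, B2=T, B2=F, B3=E, B4=T, B4=F
no size-1 subset reaches all 7 outcomes (best union: 4/7)
no size-2 subset reaches all 7 outcomes (best union: 6/7)
inputs {1, 3, 4} (size 3) cover everything; no size-3 subset with a lexicographically smaller index list covers all 7

Answer: 3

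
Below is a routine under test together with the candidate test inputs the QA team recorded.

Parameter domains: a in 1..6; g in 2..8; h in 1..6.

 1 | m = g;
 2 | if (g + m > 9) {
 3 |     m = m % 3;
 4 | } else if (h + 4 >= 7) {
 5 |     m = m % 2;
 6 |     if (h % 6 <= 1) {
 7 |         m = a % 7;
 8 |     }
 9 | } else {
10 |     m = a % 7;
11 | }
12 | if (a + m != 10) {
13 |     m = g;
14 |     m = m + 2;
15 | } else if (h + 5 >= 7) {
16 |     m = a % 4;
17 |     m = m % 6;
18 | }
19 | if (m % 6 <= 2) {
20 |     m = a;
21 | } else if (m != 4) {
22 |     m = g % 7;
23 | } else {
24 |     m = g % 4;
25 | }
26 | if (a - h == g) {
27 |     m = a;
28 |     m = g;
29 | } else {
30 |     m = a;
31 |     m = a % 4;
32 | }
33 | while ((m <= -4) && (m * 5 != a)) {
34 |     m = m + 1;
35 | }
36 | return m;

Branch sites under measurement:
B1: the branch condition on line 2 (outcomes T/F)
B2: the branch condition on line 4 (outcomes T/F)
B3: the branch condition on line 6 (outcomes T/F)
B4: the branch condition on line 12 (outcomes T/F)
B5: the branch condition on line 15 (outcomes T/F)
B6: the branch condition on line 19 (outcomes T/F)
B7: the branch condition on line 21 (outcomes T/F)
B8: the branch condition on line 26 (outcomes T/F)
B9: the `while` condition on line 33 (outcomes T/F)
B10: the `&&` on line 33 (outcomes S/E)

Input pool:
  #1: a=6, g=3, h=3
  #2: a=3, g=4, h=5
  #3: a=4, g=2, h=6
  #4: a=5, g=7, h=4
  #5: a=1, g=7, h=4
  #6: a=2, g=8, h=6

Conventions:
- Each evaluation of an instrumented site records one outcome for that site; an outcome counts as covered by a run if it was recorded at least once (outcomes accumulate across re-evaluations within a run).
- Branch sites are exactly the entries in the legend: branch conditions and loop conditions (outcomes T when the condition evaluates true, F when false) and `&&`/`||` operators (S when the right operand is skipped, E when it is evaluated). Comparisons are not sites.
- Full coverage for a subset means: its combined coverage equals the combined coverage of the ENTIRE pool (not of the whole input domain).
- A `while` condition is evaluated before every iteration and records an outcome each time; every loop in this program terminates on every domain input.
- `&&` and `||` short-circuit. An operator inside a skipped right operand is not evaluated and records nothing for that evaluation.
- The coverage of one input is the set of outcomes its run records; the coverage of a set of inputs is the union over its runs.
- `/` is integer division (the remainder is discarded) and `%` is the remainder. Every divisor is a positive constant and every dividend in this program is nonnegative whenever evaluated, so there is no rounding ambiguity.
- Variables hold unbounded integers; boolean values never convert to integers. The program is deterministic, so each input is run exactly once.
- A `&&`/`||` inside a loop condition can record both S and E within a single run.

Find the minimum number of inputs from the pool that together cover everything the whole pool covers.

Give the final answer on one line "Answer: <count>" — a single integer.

input #1 (a=6, g=3, h=3): events B1->F, B2->T, B3->F, B4->T, B6->F, B7->T, B8->T, B10->S, B9->F; covers B1=F, B2=T, B3=F, B4=T, B6=F, B7=T, B8=T, B9=F, B10=S
input #2 (a=3, g=4, h=5): events B1->F, B2->T, B3->F, B4->T, B6->T, B8->F, B10->S, B9->F; covers B1=F, B2=T, B3=F, B4=T, B6=T, B8=F, B9=F, B10=S
input #3 (a=4, g=2, h=6): events B1->F, B2->T, B3->T, B4->T, B6->F, B7->F, B8->F, B10->S, B9->F; covers B1=F, B2=T, B3=T, B4=T, B6=F, B7=F, B8=F, B9=F, B10=S
input #4 (a=5, g=7, h=4): events B1->T, B4->T, B6->F, B7->T, B8->F, B10->S, B9->F; covers B1=T, B4=T, B6=F, B7=T, B8=F, B9=F, B10=S
input #5 (a=1, g=7, h=4): events B1->T, B4->T, B6->F, B7->T, B8->F, B10->S, B9->F; covers B1=T, B4=T, B6=F, B7=T, B8=F, B9=F, B10=S
input #6 (a=2, g=8, h=6): events B1->T, B4->T, B6->F, B7->T, B8->F, B10->S, B9->F; covers B1=T, B4=T, B6=F, B7=T, B8=F, B9=F, B10=S
together the pool reaches 14 outcomes: B1=T, B1=F, B2=T, B3=T, B3=F, B4=T, B6=T, B6=F, B7=T, B7=F, B8=T, B8=F, B9=F, B10=S
every size-1 subset falls short of the 14 outcomes (best: 9/14)
every size-2 subset falls short of the 14 outcomes (best: 12/14)
every size-3 subset falls short of the 14 outcomes (best: 13/14)
size 4: inputs {1, 2, 3, 4} cover all 14 outcomes, and no lexicographically smaller subset of this size does

Answer: 4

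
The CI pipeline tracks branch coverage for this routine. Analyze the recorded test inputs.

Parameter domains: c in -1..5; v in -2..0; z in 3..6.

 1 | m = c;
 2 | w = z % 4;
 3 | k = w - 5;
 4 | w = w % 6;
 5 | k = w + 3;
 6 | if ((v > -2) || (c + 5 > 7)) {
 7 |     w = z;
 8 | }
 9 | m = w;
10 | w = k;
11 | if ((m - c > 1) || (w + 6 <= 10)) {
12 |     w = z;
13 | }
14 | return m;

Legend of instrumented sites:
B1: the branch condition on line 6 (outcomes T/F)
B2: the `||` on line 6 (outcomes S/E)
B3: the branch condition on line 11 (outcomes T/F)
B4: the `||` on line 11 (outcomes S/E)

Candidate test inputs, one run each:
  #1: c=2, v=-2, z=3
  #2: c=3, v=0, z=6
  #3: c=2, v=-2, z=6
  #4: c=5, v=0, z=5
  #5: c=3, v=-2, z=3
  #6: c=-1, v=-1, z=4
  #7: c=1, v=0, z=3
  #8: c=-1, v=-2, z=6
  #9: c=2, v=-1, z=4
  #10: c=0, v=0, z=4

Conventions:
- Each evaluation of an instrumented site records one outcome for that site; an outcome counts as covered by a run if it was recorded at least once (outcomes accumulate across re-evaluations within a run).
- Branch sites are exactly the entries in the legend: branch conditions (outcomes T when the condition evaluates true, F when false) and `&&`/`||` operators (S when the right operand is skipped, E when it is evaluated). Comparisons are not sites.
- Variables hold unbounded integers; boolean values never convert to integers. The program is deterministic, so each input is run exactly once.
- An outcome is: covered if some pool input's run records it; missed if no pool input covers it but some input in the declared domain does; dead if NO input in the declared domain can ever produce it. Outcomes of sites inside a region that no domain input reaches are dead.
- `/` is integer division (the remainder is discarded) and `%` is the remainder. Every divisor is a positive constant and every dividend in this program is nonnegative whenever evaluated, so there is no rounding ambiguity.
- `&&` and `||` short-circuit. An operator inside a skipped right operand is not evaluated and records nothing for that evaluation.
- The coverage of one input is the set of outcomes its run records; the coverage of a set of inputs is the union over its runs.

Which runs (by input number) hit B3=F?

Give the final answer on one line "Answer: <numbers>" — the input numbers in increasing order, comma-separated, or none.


input #1 (c=2, v=-2, z=3): produces B3=F
input #2 (c=3, v=0, z=6): does not produce B3=F
input #3 (c=2, v=-2, z=6): produces B3=F
input #4 (c=5, v=0, z=5): does not produce B3=F
input #5 (c=3, v=-2, z=3): produces B3=F
input #6 (c=-1, v=-1, z=4): does not produce B3=F
input #7 (c=1, v=0, z=3): does not produce B3=F
input #8 (c=-1, v=-2, z=6): does not produce B3=F
input #9 (c=2, v=-1, z=4): does not produce B3=F
input #10 (c=0, v=0, z=4): does not produce B3=F
Answer: 1, 3, 5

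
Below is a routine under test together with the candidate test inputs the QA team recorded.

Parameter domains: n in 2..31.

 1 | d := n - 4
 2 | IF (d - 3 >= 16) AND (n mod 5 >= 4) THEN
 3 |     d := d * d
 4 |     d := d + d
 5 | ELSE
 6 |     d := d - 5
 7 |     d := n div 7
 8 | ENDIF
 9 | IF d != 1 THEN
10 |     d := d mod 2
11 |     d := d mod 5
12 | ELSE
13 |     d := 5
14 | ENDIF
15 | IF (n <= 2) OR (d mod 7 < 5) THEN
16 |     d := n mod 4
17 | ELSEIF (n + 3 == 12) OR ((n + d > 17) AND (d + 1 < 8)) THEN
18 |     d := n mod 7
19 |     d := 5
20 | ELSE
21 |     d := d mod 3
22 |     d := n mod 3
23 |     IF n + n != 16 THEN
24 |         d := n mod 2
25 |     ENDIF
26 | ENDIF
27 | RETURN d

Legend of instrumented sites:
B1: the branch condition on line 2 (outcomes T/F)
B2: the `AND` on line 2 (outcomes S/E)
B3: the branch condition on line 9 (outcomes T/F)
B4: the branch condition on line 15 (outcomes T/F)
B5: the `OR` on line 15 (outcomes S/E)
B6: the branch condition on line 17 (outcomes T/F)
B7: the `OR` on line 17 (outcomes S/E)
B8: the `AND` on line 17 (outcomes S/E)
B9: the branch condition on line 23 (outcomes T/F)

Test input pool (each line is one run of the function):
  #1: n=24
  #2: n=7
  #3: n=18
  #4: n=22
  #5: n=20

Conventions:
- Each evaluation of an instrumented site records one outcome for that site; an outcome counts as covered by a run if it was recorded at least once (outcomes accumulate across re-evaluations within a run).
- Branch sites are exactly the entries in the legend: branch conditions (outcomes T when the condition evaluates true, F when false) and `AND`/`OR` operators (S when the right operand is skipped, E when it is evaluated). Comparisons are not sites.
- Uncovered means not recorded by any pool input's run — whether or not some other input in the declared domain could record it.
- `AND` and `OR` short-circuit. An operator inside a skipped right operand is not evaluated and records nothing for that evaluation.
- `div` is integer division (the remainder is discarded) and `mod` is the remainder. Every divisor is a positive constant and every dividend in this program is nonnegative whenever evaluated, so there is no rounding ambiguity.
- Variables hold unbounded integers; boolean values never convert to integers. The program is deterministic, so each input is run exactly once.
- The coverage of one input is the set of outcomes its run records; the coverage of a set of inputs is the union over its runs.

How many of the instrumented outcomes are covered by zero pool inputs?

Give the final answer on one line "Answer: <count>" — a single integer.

run #1 (n=24) records B1=T, B2=E, B3=T, B4=T, B5=E
run #2 (n=7) records B1=F, B2=S, B3=F, B4=F, B5=E, B6=F, B7=E, B8=S, B9=T
run #3 (n=18) records B1=F, B2=S, B3=T, B4=T, B5=E
run #4 (n=22) records B1=F, B2=S, B3=T, B4=T, B5=E
run #5 (n=20) records B1=F, B2=S, B3=T, B4=T, B5=E
union over the pool: B1=T, B1=F, B2=S, B2=E, B3=T, B3=F, B4=T, B4=F, B5=E, B6=F, B7=E, B8=S, B9=T
uncovered (5 of 18): B5=S, B6=T, B7=S, B8=E, B9=F

Answer: 5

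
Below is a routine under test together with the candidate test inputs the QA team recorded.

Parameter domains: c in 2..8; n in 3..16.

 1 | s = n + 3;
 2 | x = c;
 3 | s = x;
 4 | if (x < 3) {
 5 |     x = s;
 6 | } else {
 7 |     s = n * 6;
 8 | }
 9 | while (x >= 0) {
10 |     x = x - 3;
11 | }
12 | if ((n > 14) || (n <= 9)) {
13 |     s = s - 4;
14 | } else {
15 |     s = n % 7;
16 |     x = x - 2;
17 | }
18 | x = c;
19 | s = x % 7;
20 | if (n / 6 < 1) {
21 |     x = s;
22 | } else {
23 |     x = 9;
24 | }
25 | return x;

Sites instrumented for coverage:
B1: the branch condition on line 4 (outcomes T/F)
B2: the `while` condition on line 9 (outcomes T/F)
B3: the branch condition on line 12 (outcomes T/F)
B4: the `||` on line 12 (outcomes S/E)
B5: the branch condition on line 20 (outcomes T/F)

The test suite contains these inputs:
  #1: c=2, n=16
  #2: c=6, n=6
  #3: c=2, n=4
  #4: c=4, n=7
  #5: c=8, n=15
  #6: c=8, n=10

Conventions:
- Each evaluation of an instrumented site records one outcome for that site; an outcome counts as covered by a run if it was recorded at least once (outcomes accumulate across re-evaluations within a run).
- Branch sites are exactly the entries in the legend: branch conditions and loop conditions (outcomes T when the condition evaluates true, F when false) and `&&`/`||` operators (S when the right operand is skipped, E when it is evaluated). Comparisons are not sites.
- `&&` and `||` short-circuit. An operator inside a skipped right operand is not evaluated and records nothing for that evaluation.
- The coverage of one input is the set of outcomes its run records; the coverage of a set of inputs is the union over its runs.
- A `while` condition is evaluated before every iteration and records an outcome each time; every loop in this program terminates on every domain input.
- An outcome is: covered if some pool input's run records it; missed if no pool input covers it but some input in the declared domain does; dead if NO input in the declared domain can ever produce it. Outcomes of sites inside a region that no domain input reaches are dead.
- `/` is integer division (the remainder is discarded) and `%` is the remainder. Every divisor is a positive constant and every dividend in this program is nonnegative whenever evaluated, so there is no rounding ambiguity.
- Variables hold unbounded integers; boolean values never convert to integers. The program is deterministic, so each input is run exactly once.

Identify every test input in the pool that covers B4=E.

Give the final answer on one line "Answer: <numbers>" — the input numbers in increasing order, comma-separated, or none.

input #1 (c=2, n=16): misses B4=E
input #2 (c=6, n=6): covers B4=E
input #3 (c=2, n=4): covers B4=E
input #4 (c=4, n=7): covers B4=E
input #5 (c=8, n=15): misses B4=E
input #6 (c=8, n=10): covers B4=E

Answer: 2, 3, 4, 6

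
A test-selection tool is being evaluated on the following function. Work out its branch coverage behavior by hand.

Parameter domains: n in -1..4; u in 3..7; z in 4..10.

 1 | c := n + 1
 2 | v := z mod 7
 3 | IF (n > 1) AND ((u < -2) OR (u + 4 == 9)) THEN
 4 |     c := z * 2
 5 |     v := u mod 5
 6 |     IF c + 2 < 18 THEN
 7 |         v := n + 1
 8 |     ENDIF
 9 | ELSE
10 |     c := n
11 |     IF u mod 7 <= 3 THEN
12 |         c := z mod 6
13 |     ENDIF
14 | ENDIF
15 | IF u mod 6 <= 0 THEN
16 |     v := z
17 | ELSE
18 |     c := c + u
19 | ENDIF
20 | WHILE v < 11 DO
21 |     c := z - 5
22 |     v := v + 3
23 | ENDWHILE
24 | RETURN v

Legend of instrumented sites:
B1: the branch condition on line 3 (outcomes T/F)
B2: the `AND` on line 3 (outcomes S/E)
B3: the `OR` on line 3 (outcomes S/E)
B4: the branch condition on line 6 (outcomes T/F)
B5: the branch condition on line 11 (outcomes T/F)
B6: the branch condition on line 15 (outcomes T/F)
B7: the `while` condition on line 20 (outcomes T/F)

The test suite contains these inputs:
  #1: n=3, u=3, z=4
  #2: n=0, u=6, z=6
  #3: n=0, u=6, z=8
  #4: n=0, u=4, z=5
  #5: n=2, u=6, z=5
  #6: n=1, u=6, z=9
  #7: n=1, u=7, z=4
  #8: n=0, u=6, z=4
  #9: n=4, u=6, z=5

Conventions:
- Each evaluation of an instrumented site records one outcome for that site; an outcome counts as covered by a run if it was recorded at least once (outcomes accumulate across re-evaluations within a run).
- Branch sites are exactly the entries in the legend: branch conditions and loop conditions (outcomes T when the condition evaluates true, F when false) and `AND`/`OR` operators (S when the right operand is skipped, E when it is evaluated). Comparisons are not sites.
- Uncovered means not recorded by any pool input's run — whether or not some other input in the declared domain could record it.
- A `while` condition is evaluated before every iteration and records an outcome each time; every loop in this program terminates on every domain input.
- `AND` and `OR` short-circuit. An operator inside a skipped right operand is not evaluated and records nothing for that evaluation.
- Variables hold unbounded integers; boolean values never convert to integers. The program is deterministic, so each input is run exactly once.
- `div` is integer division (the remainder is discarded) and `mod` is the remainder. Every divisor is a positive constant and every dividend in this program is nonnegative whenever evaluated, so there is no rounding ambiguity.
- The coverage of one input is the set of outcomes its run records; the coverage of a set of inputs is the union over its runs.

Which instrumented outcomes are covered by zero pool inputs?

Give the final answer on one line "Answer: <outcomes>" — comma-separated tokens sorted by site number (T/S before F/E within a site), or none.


input #1, n=3, u=3, z=4: events B2->E, B3->E, B1->F, B5->T, B6->F, B7->T, B7->T, B7->T, B7->F; outcomes B1=F, B2=E, B3=E, B5=T, B6=F, B7=T, B7=F
input #2, n=0, u=6, z=6: events B2->S, B1->F, B5->F, B6->T, B7->T, B7->T, B7->F; outcomes B1=F, B2=S, B5=F, B6=T, B7=T, B7=F
input #3, n=0, u=6, z=8: events B2->S, B1->F, B5->F, B6->T, B7->T, B7->F; outcomes B1=F, B2=S, B5=F, B6=T, B7=T, B7=F
input #4, n=0, u=4, z=5: events B2->S, B1->F, B5->F, B6->F, B7->T, B7->T, B7->F; outcomes B1=F, B2=S, B5=F, B6=F, B7=T, B7=F
input #5, n=2, u=6, z=5: events B2->E, B3->E, B1->F, B5->F, B6->T, B7->T, B7->T, B7->F; outcomes B1=F, B2=E, B3=E, B5=F, B6=T, B7=T, B7=F
input #6, n=1, u=6, z=9: events B2->S, B1->F, B5->F, B6->T, B7->T, B7->F; outcomes B1=F, B2=S, B5=F, B6=T, B7=T, B7=F
input #7, n=1, u=7, z=4: events B2->S, B1->F, B5->T, B6->F, B7->T, B7->T, B7->T, B7->F; outcomes B1=F, B2=S, B5=T, B6=F, B7=T, B7=F
input #8, n=0, u=6, z=4: events B2->S, B1->F, B5->F, B6->T, B7->T, B7->T, B7->T, B7->F; outcomes B1=F, B2=S, B5=F, B6=T, B7=T, B7=F
input #9, n=4, u=6, z=5: events B2->E, B3->E, B1->F, B5->F, B6->T, B7->T, B7->T, B7->F; outcomes B1=F, B2=E, B3=E, B5=F, B6=T, B7=T, B7=F
union over the pool: B1=F, B2=S, B2=E, B3=E, B5=T, B5=F, B6=T, B6=F, B7=T, B7=F
uncovered (4 of 14): B1=T, B3=S, B4=T, B4=F
Answer: B1=T, B3=S, B4=T, B4=F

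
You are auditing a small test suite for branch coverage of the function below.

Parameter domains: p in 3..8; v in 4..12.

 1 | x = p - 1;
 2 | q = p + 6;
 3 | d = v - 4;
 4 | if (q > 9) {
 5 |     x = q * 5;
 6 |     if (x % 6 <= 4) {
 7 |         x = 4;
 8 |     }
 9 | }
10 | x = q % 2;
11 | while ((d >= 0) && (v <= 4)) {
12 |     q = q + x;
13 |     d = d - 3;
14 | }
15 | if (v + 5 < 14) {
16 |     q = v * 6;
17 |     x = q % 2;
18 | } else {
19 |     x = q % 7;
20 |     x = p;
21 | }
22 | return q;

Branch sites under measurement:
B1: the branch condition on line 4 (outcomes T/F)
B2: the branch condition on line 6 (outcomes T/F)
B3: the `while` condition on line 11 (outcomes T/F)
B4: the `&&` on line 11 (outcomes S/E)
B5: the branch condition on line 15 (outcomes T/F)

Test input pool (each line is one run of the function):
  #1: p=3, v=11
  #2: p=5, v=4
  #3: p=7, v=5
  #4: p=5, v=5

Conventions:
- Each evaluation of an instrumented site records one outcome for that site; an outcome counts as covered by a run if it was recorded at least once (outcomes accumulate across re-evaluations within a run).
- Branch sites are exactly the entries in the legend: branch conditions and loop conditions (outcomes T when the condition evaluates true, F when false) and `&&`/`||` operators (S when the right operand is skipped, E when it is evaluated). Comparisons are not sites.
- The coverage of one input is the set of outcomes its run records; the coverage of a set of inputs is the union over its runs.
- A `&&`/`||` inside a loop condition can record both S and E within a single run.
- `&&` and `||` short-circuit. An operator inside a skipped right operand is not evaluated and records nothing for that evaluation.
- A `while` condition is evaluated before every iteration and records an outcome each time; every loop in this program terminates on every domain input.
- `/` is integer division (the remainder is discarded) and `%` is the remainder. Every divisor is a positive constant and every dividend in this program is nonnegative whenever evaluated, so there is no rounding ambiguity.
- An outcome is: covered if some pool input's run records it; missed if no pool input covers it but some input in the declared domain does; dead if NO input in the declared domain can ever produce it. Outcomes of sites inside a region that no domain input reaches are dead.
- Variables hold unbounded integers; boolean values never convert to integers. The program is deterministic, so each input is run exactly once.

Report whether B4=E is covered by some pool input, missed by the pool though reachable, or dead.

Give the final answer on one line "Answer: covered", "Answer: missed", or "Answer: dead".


B4=E is recorded by pool input(s) 1, 2, 3, 4 -> covered
Answer: covered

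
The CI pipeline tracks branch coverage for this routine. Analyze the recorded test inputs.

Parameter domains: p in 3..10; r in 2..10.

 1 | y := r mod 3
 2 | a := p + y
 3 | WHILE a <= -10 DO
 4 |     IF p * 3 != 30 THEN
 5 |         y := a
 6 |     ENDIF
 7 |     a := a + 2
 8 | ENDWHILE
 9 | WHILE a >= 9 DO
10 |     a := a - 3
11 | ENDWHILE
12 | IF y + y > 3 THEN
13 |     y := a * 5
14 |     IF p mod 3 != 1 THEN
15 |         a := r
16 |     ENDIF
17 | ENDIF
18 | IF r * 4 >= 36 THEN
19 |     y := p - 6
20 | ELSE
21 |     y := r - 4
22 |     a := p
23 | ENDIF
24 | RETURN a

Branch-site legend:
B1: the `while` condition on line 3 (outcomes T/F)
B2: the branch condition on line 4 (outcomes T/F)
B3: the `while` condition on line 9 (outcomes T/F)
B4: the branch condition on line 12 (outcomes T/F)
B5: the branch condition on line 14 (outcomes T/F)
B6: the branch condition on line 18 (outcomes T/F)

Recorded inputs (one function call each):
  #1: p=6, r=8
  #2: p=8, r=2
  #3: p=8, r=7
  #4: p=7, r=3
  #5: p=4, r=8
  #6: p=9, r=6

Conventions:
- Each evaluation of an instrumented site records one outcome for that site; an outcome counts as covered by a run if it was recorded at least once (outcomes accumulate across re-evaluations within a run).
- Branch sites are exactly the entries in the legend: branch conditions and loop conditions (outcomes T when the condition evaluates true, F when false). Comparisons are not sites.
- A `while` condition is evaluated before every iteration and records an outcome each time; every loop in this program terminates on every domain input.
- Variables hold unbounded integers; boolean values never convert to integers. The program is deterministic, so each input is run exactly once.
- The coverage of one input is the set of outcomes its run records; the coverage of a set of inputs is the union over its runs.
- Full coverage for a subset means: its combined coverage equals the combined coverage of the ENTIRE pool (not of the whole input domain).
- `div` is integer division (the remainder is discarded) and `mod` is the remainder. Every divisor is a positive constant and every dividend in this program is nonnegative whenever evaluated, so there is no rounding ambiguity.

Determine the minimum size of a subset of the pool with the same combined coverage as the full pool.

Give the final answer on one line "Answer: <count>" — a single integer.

#1 (p=6, r=8) -> B1->F, B3->F, B4->T, B5->T, B6->F; covered: B1=F, B3=F, B4=T, B5=T, B6=F
#2 (p=8, r=2) -> B1->F, B3->T, B3->F, B4->T, B5->T, B6->F; covered: B1=F, B3=T, B3=F, B4=T, B5=T, B6=F
#3 (p=8, r=7) -> B1->F, B3->T, B3->F, B4->F, B6->F; covered: B1=F, B3=T, B3=F, B4=F, B6=F
#4 (p=7, r=3) -> B1->F, B3->F, B4->F, B6->F; covered: B1=F, B3=F, B4=F, B6=F
#5 (p=4, r=8) -> B1->F, B3->F, B4->T, B5->F, B6->F; covered: B1=F, B3=F, B4=T, B5=F, B6=F
#6 (p=9, r=6) -> B1->F, B3->T, B3->F, B4->F, B6->F; covered: B1=F, B3=T, B3=F, B4=F, B6=F
pool-wide coverage (8 outcomes): B1=F, B3=T, B3=F, B4=T, B4=F, B5=T, B5=F, B6=F
no size-1 subset reaches all 8 outcomes (best union: 6/8)
no size-2 subset reaches all 8 outcomes (best union: 7/8)
the canonical winner is {1, 3, 5}: size 3, full 8-outcome coverage, earliest index list among size-3 covers

Answer: 3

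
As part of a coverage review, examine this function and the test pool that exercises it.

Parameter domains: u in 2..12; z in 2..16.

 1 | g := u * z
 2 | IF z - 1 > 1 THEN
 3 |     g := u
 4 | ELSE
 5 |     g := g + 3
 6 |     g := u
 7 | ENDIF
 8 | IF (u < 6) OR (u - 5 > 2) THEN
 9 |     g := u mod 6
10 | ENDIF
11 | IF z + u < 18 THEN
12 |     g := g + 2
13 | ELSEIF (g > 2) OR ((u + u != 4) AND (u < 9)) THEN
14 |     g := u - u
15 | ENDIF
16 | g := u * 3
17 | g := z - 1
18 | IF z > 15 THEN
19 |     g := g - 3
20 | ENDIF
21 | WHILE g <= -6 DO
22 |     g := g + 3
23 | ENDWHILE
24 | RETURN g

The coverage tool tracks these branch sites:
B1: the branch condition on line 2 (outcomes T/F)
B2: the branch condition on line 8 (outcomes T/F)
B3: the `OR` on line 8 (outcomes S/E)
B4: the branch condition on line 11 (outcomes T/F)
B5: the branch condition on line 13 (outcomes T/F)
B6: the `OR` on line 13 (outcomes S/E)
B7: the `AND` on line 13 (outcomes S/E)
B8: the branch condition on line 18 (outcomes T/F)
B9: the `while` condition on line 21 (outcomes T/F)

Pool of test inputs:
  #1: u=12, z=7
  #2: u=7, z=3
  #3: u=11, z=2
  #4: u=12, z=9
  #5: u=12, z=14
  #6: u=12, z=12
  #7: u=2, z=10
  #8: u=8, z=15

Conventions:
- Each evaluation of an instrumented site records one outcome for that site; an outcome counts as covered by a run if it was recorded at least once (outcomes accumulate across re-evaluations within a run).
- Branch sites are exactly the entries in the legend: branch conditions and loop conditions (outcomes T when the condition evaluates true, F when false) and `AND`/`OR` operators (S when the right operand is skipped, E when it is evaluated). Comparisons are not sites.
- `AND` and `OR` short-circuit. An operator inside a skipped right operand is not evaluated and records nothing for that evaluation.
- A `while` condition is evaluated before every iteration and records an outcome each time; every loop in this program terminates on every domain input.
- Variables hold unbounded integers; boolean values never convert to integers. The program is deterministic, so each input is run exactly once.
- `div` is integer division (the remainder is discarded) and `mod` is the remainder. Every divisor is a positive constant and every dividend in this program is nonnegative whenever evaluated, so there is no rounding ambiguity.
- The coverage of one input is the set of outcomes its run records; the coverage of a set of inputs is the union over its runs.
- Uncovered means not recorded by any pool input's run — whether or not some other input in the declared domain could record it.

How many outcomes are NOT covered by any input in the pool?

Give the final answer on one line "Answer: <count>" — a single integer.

test 1 (u=12, z=7) hits B1=T, B2=T, B3=E, B4=F, B5=F, B6=E, B7=E, B8=F, B9=F
test 2 (u=7, z=3) hits B1=T, B2=F, B3=E, B4=T, B8=F, B9=F
test 3 (u=11, z=2) hits B1=F, B2=T, B3=E, B4=T, B8=F, B9=F
test 4 (u=12, z=9) hits B1=T, B2=T, B3=E, B4=F, B5=F, B6=E, B7=E, B8=F, B9=F
test 5 (u=12, z=14) hits B1=T, B2=T, B3=E, B4=F, B5=F, B6=E, B7=E, B8=F, B9=F
test 6 (u=12, z=12) hits B1=T, B2=T, B3=E, B4=F, B5=F, B6=E, B7=E, B8=F, B9=F
test 7 (u=2, z=10) hits B1=T, B2=T, B3=S, B4=T, B8=F, B9=F
test 8 (u=8, z=15) hits B1=T, B2=T, B3=E, B4=F, B5=T, B6=E, B7=E, B8=F, B9=F
union over the pool: B1=T, B1=F, B2=T, B2=F, B3=S, B3=E, B4=T, B4=F, B5=T, B5=F, B6=E, B7=E, B8=F, B9=F
uncovered (4 of 18): B6=S, B7=S, B8=T, B9=T

Answer: 4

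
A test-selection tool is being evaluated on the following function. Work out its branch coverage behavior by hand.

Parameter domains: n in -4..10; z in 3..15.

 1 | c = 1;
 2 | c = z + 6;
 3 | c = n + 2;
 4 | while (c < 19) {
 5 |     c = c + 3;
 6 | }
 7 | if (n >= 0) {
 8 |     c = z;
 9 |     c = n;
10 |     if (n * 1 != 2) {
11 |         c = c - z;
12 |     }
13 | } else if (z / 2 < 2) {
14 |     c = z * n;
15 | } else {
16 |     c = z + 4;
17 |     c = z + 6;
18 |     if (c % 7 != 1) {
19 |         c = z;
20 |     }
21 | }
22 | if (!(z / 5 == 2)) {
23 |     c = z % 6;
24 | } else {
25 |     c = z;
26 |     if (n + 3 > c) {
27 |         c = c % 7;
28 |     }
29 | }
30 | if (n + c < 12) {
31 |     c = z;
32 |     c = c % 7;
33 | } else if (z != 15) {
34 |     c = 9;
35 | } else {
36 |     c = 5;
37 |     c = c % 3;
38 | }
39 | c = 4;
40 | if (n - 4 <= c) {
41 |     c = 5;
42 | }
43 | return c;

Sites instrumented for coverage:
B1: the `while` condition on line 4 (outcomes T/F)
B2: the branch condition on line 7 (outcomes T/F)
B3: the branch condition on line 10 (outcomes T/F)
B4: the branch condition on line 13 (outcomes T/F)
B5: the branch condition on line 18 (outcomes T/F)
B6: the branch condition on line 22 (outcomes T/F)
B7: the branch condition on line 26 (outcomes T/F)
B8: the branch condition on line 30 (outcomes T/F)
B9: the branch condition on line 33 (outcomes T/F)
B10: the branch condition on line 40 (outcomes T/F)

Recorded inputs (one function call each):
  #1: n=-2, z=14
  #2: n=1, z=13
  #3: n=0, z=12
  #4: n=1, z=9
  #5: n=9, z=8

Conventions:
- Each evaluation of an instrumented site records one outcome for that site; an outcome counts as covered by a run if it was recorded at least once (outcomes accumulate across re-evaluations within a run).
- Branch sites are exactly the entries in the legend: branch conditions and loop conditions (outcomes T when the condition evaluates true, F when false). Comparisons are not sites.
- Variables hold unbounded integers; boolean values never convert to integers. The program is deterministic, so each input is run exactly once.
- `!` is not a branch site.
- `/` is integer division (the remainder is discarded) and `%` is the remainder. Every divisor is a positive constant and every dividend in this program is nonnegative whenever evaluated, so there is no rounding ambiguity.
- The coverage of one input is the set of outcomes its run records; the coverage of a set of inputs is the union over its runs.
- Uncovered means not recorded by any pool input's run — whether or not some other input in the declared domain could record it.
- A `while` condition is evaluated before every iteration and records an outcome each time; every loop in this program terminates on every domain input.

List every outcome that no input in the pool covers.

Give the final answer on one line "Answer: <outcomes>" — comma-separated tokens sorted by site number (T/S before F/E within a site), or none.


test 1 (n=-2, z=14) fires B1->T, B1->T, B1->T, B1->T, B1->T, B1->T, B1->T, B1->F, B2->F, B4->F, B5->T, B6->F, B7->F, B8->F, ...; hits B1=T, B1=F, B2=F, B4=F, B5=T, B6=F, B7=F, B8=F, B9=T, B10=T
test 2 (n=1, z=13) fires B1->T, B1->T, B1->T, B1->T, B1->T, B1->T, B1->F, B2->T, B3->T, B6->F, B7->F, B8->F, B9->T, B10->T; hits B1=T, B1=F, B2=T, B3=T, B6=F, B7=F, B8=F, B9=T, B10=T
test 3 (n=0, z=12) fires B1->T, B1->T, B1->T, B1->T, B1->T, B1->T, B1->F, B2->T, B3->T, B6->F, B7->F, B8->F, B9->T, B10->T; hits B1=T, B1=F, B2=T, B3=T, B6=F, B7=F, B8=F, B9=T, B10=T
test 4 (n=1, z=9) fires B1->T, B1->T, B1->T, B1->T, B1->T, B1->T, B1->F, B2->T, B3->T, B6->T, B8->T, B10->T; hits B1=T, B1=F, B2=T, B3=T, B6=T, B8=T, B10=T
test 5 (n=9, z=8) fires B1->T, B1->T, B1->T, B1->F, B2->T, B3->T, B6->T, B8->T, B10->F; hits B1=T, B1=F, B2=T, B3=T, B6=T, B8=T, B10=F
union over the pool: B1=T, B1=F, B2=T, B2=F, B3=T, B4=F, B5=T, B6=T, B6=F, B7=F, B8=T, B8=F, B9=T, B10=T, B10=F
uncovered (5 of 20): B3=F, B4=T, B5=F, B7=T, B9=F
Answer: B3=F, B4=T, B5=F, B7=T, B9=F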